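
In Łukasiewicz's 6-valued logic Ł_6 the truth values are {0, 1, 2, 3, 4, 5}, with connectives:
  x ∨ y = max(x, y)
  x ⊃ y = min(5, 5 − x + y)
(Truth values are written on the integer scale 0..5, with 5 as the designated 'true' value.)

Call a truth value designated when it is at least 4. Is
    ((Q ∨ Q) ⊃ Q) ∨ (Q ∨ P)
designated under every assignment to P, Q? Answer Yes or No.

Yes

At P = 4, Q = 3, for instance:
Q ∨ Q = 3 ∨ 3 = 3
(Q ∨ Q) ⊃ Q = 3 ⊃ 3 = 5
Q ∨ P = 3 ∨ 4 = 4
((Q ∨ Q) ⊃ Q) ∨ (Q ∨ P) = 5 ∨ 4 = 5
and checking the remaining 35 assignments likewise gives ≥ 4 in every case.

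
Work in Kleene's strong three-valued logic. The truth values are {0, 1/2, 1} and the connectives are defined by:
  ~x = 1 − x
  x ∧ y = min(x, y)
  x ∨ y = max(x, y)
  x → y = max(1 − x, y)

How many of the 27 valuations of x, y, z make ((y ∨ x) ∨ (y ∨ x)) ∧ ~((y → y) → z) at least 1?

value 1: 4 assignments (counts)
value 1/2: 12 assignments
value 0: 11 assignments
So 4 of the 27 assignments meet the threshold.

4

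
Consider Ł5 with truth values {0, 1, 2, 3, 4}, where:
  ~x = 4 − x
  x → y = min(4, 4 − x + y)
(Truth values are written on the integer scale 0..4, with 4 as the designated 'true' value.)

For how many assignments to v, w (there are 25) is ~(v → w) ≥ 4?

value 4: 1 assignment (counts)
value 3: 2 assignments
value 2: 3 assignments
value 1: 4 assignments
value 0: 15 assignments
So 1 of the 25 assignments meets the threshold.

1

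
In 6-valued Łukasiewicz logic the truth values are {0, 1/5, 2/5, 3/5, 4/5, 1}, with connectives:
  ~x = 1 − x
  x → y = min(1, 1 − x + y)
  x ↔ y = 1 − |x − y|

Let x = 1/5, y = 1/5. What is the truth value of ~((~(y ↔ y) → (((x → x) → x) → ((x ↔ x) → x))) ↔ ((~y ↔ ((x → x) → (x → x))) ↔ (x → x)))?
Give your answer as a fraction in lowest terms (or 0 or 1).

1/5

y ↔ y = 1/5 ↔ 1/5 = 1
~(y ↔ y) = ~1 = 0
x → x = 1/5 → 1/5 = 1
(x → x) → x = 1 → 1/5 = 1/5
x ↔ x = 1/5 ↔ 1/5 = 1
(x ↔ x) → x = 1 → 1/5 = 1/5
((x → x) → x) → ((x ↔ x) → x) = 1/5 → 1/5 = 1
~(y ↔ y) → (((x → x) → x) → ((x ↔ x) → x)) = 0 → 1 = 1
~y = ~1/5 = 4/5
x → x = 1/5 → 1/5 = 1
x → x = 1/5 → 1/5 = 1
(x → x) → (x → x) = 1 → 1 = 1
~y ↔ ((x → x) → (x → x)) = 4/5 ↔ 1 = 4/5
x → x = 1/5 → 1/5 = 1
(~y ↔ ((x → x) → (x → x))) ↔ (x → x) = 4/5 ↔ 1 = 4/5
(~(y ↔ y) → (((x → x) → x) → ((x ↔ x) → x))) ↔ ((~y ↔ ((x → x) → (x → x))) ↔ (x → x)) = 1 ↔ 4/5 = 4/5
~((~(y ↔ y) → (((x → x) → x) → ((x ↔ x) → x))) ↔ ((~y ↔ ((x → x) → (x → x))) ↔ (x → x))) = ~4/5 = 1/5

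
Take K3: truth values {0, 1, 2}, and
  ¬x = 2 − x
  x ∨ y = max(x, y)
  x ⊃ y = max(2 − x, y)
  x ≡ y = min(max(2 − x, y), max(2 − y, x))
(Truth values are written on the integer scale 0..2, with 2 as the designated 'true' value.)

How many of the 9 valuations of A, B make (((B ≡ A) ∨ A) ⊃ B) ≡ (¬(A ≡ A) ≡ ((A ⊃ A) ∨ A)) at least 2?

A = 0, B = 0 ↦ 2  ≥
A = 0, B = 1 ↦ 1  <
A = 0, B = 2 ↦ 0  <
A = 1, B = 0 ↦ 1  <
A = 1, B = 1 ↦ 1  <
A = 1, B = 2 ↦ 1  <
A = 2, B = 0 ↦ 2  ≥
A = 2, B = 1 ↦ 1  <
A = 2, B = 2 ↦ 0  <
So 2 of the 9 assignments meet the threshold.

2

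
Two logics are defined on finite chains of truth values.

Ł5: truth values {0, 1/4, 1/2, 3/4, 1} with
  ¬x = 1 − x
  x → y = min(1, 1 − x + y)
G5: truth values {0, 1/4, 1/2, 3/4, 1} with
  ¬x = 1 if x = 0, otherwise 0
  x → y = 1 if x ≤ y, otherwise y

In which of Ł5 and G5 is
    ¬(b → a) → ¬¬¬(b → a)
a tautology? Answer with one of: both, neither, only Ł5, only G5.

In Ł5: every assignment gives 1 — tautology.
In G5: every assignment gives 1 — tautology.

both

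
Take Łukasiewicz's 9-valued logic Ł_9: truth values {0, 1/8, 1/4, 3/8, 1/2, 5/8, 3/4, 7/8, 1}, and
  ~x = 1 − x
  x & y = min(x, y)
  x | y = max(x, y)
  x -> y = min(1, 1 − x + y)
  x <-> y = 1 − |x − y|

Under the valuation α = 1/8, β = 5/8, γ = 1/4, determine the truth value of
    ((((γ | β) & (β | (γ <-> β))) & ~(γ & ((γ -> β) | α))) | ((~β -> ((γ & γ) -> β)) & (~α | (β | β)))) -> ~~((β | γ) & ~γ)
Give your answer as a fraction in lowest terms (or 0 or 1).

3/4

γ | β = 1/4 | 5/8 = 5/8
γ <-> β = 1/4 <-> 5/8 = 5/8
β | (γ <-> β) = 5/8 | 5/8 = 5/8
(γ | β) & (β | (γ <-> β)) = 5/8 & 5/8 = 5/8
γ -> β = 1/4 -> 5/8 = 1
(γ -> β) | α = 1 | 1/8 = 1
γ & ((γ -> β) | α) = 1/4 & 1 = 1/4
~(γ & ((γ -> β) | α)) = ~1/4 = 3/4
((γ | β) & (β | (γ <-> β))) & ~(γ & ((γ -> β) | α)) = 5/8 & 3/4 = 5/8
~β = ~5/8 = 3/8
γ & γ = 1/4 & 1/4 = 1/4
(γ & γ) -> β = 1/4 -> 5/8 = 1
~β -> ((γ & γ) -> β) = 3/8 -> 1 = 1
~α = ~1/8 = 7/8
β | β = 5/8 | 5/8 = 5/8
~α | (β | β) = 7/8 | 5/8 = 7/8
(~β -> ((γ & γ) -> β)) & (~α | (β | β)) = 1 & 7/8 = 7/8
(((γ | β) & (β | (γ <-> β))) & ~(γ & ((γ -> β) | α))) | ((~β -> ((γ & γ) -> β)) & (~α | (β | β))) = 5/8 | 7/8 = 7/8
β | γ = 5/8 | 1/4 = 5/8
~γ = ~1/4 = 3/4
(β | γ) & ~γ = 5/8 & 3/4 = 5/8
~((β | γ) & ~γ) = ~5/8 = 3/8
~~((β | γ) & ~γ) = ~3/8 = 5/8
((((γ | β) & (β | (γ <-> β))) & ~(γ & ((γ -> β) | α))) | ((~β -> ((γ & γ) -> β)) & (~α | (β | β)))) -> ~~((β | γ) & ~γ) = 7/8 -> 5/8 = 3/4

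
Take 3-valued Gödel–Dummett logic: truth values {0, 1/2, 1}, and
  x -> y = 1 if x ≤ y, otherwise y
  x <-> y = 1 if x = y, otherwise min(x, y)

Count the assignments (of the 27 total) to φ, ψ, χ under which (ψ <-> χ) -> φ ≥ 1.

19

value 1: 19 assignments (counts)
value 1/2: 3 assignments
value 0: 5 assignments
So 19 of the 27 assignments meet the threshold.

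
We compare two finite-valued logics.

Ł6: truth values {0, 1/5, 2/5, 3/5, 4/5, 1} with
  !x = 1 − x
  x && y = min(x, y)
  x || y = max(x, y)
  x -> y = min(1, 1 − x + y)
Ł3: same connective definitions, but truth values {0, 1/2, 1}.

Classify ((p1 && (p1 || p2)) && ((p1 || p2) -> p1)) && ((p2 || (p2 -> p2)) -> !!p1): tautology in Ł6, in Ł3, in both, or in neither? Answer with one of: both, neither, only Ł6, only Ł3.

neither

In Ł6: at p1 = 0, p2 = 0 the value is 0 — not a tautology.
In Ł3: at p1 = 0, p2 = 0 the value is 0 — not a tautology.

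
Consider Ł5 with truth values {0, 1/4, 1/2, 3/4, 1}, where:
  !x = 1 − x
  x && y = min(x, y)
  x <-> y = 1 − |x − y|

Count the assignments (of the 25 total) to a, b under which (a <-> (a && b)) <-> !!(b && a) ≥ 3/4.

value 1: 5 assignments (counts)
value 3/4: 5 assignments (counts)
value 1/2: 5 assignments
value 1/4: 5 assignments
value 0: 5 assignments
So 10 of the 25 assignments meet the threshold.

10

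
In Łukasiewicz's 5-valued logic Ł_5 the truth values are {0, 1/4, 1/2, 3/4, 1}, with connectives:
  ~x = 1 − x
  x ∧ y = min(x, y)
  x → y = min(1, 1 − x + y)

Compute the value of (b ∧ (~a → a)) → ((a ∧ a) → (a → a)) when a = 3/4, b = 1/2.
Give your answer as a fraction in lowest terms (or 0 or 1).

1

~a = ~3/4 = 1/4
~a → a = 1/4 → 3/4 = 1
b ∧ (~a → a) = 1/2 ∧ 1 = 1/2
a ∧ a = 3/4 ∧ 3/4 = 3/4
a → a = 3/4 → 3/4 = 1
(a ∧ a) → (a → a) = 3/4 → 1 = 1
(b ∧ (~a → a)) → ((a ∧ a) → (a → a)) = 1/2 → 1 = 1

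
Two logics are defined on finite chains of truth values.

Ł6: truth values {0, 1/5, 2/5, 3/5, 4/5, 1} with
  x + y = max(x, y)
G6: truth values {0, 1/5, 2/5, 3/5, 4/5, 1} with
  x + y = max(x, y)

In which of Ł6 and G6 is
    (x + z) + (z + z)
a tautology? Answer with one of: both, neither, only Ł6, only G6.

In Ł6: at x = 0, z = 0 the value is 0 — not a tautology.
In G6: at x = 0, z = 0 the value is 0 — not a tautology.

neither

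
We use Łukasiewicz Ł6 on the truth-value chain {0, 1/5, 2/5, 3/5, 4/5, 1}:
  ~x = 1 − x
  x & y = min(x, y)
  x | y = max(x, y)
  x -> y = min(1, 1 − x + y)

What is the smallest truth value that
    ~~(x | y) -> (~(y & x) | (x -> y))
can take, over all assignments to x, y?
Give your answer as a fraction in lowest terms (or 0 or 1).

3/5

Take x = 1, y = 2/5:
x | y = 1 | 2/5 = 1
~(x | y) = ~1 = 0
~~(x | y) = ~0 = 1
y & x = 2/5 & 1 = 2/5
~(y & x) = ~2/5 = 3/5
x -> y = 1 -> 2/5 = 2/5
~(y & x) | (x -> y) = 3/5 | 2/5 = 3/5
~~(x | y) -> (~(y & x) | (x -> y)) = 1 -> 3/5 = 3/5
No assignment yields a value below 3/5, so this is the minimum.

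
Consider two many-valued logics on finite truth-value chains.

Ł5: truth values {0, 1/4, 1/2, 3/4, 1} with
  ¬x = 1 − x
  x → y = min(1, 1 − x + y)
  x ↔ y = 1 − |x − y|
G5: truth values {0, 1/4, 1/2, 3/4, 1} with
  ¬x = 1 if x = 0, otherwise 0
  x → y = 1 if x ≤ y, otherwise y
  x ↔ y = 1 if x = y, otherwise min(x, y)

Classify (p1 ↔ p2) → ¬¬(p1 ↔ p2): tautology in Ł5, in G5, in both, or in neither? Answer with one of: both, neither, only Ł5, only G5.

In Ł5: every assignment gives 1 — tautology.
In G5: every assignment gives 1 — tautology.

both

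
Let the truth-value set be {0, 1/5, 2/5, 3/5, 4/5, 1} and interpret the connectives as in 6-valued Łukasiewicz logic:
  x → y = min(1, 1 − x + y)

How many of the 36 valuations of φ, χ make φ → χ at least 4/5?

26

value 1: 21 assignments (counts)
value 4/5: 5 assignments (counts)
value 3/5: 4 assignments
value 2/5: 3 assignments
value 1/5: 2 assignments
value 0: 1 assignment
So 26 of the 36 assignments meet the threshold.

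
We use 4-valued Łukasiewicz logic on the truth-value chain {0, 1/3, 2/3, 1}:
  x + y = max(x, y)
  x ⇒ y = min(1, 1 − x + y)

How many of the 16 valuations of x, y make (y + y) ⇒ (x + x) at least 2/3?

x = 0, y = 0 ↦ 1  ≥
x = 0, y = 1/3 ↦ 2/3  ≥
x = 0, y = 2/3 ↦ 1/3  <
x = 0, y = 1 ↦ 0  <
x = 1/3, y = 0 ↦ 1  ≥
x = 1/3, y = 1/3 ↦ 1  ≥
x = 1/3, y = 2/3 ↦ 2/3  ≥
x = 1/3, y = 1 ↦ 1/3  <
x = 2/3, y = 0 ↦ 1  ≥
x = 2/3, y = 1/3 ↦ 1  ≥
x = 2/3, y = 2/3 ↦ 1  ≥
x = 2/3, y = 1 ↦ 2/3  ≥
x = 1, y = 0 ↦ 1  ≥
x = 1, y = 1/3 ↦ 1  ≥
x = 1, y = 2/3 ↦ 1  ≥
x = 1, y = 1 ↦ 1  ≥
So 13 of the 16 assignments meet the threshold.

13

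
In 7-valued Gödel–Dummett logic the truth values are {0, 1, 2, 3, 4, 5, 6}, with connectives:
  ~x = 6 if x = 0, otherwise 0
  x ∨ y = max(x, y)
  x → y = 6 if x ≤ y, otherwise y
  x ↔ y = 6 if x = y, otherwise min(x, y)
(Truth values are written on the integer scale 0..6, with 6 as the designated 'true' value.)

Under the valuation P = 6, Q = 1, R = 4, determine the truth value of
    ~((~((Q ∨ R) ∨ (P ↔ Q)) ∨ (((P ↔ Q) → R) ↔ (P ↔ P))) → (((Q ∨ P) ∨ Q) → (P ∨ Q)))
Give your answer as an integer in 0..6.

0

Q ∨ R = 1 ∨ 4 = 4
P ↔ Q = 6 ↔ 1 = 1
(Q ∨ R) ∨ (P ↔ Q) = 4 ∨ 1 = 4
~((Q ∨ R) ∨ (P ↔ Q)) = ~4 = 0
P ↔ Q = 6 ↔ 1 = 1
(P ↔ Q) → R = 1 → 4 = 6
P ↔ P = 6 ↔ 6 = 6
((P ↔ Q) → R) ↔ (P ↔ P) = 6 ↔ 6 = 6
~((Q ∨ R) ∨ (P ↔ Q)) ∨ (((P ↔ Q) → R) ↔ (P ↔ P)) = 0 ∨ 6 = 6
Q ∨ P = 1 ∨ 6 = 6
(Q ∨ P) ∨ Q = 6 ∨ 1 = 6
P ∨ Q = 6 ∨ 1 = 6
((Q ∨ P) ∨ Q) → (P ∨ Q) = 6 → 6 = 6
(~((Q ∨ R) ∨ (P ↔ Q)) ∨ (((P ↔ Q) → R) ↔ (P ↔ P))) → (((Q ∨ P) ∨ Q) → (P ∨ Q)) = 6 → 6 = 6
~((~((Q ∨ R) ∨ (P ↔ Q)) ∨ (((P ↔ Q) → R) ↔ (P ↔ P))) → (((Q ∨ P) ∨ Q) → (P ∨ Q))) = ~6 = 0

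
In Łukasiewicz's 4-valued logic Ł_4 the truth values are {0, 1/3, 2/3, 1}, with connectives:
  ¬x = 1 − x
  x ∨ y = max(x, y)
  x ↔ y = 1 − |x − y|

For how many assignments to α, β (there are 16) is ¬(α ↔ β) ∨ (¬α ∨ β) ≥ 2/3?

15

α = 0, β = 0 ↦ 1  ≥
α = 0, β = 1/3 ↦ 1  ≥
α = 0, β = 2/3 ↦ 1  ≥
α = 0, β = 1 ↦ 1  ≥
α = 1/3, β = 0 ↦ 2/3  ≥
α = 1/3, β = 1/3 ↦ 2/3  ≥
α = 1/3, β = 2/3 ↦ 2/3  ≥
α = 1/3, β = 1 ↦ 1  ≥
α = 2/3, β = 0 ↦ 2/3  ≥
α = 2/3, β = 1/3 ↦ 1/3  <
α = 2/3, β = 2/3 ↦ 2/3  ≥
α = 2/3, β = 1 ↦ 1  ≥
α = 1, β = 0 ↦ 1  ≥
α = 1, β = 1/3 ↦ 2/3  ≥
α = 1, β = 2/3 ↦ 2/3  ≥
α = 1, β = 1 ↦ 1  ≥
So 15 of the 16 assignments meet the threshold.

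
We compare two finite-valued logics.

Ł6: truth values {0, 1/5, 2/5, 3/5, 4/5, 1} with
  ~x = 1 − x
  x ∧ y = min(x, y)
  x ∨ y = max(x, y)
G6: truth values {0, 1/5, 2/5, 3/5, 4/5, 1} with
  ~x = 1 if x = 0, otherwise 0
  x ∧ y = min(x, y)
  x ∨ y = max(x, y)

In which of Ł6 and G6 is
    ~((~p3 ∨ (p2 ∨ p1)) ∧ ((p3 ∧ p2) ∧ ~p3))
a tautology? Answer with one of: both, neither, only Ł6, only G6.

In Ł6: at p1 = 0, p2 = 1/5, p3 = 1/5 the value is 4/5 — not a tautology.
In G6: every assignment gives 1 — tautology.

only G6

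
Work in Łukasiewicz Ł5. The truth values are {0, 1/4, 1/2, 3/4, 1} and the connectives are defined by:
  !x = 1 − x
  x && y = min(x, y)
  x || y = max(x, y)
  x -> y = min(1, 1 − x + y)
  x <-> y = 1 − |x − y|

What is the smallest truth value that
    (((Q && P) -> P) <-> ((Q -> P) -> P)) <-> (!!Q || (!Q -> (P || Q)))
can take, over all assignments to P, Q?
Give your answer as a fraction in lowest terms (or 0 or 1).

1/2

Take P = 0, Q = 1/2:
Q && P = 1/2 && 0 = 0
(Q && P) -> P = 0 -> 0 = 1
Q -> P = 1/2 -> 0 = 1/2
(Q -> P) -> P = 1/2 -> 0 = 1/2
((Q && P) -> P) <-> ((Q -> P) -> P) = 1 <-> 1/2 = 1/2
!Q = !1/2 = 1/2
!!Q = !1/2 = 1/2
!Q = !1/2 = 1/2
P || Q = 0 || 1/2 = 1/2
!Q -> (P || Q) = 1/2 -> 1/2 = 1
!!Q || (!Q -> (P || Q)) = 1/2 || 1 = 1
(((Q && P) -> P) <-> ((Q -> P) -> P)) <-> (!!Q || (!Q -> (P || Q))) = 1/2 <-> 1 = 1/2
No assignment yields a value below 1/2, so this is the minimum.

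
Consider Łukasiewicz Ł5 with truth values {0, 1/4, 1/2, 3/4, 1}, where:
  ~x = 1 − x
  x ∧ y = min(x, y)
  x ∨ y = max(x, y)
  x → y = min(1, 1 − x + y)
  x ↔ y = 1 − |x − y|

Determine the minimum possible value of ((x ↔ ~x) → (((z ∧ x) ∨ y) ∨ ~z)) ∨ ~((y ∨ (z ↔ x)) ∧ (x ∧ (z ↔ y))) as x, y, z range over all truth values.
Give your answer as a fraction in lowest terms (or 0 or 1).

1/2

Take x = 1/2, y = 0, z = 1/2:
~x = ~1/2 = 1/2
x ↔ ~x = 1/2 ↔ 1/2 = 1
z ∧ x = 1/2 ∧ 1/2 = 1/2
(z ∧ x) ∨ y = 1/2 ∨ 0 = 1/2
~z = ~1/2 = 1/2
((z ∧ x) ∨ y) ∨ ~z = 1/2 ∨ 1/2 = 1/2
(x ↔ ~x) → (((z ∧ x) ∨ y) ∨ ~z) = 1 → 1/2 = 1/2
z ↔ x = 1/2 ↔ 1/2 = 1
y ∨ (z ↔ x) = 0 ∨ 1 = 1
z ↔ y = 1/2 ↔ 0 = 1/2
x ∧ (z ↔ y) = 1/2 ∧ 1/2 = 1/2
(y ∨ (z ↔ x)) ∧ (x ∧ (z ↔ y)) = 1 ∧ 1/2 = 1/2
~((y ∨ (z ↔ x)) ∧ (x ∧ (z ↔ y))) = ~1/2 = 1/2
((x ↔ ~x) → (((z ∧ x) ∨ y) ∨ ~z)) ∨ ~((y ∨ (z ↔ x)) ∧ (x ∧ (z ↔ y))) = 1/2 ∨ 1/2 = 1/2
No assignment yields a value below 1/2, so this is the minimum.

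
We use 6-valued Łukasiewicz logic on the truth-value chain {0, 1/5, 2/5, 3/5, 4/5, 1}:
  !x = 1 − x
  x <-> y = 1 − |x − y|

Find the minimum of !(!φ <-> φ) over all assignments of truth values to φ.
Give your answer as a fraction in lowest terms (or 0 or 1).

Take φ = 2/5:
!φ = !2/5 = 3/5
!φ <-> φ = 3/5 <-> 2/5 = 4/5
!(!φ <-> φ) = !4/5 = 1/5
No assignment yields a value below 1/5, so this is the minimum.

1/5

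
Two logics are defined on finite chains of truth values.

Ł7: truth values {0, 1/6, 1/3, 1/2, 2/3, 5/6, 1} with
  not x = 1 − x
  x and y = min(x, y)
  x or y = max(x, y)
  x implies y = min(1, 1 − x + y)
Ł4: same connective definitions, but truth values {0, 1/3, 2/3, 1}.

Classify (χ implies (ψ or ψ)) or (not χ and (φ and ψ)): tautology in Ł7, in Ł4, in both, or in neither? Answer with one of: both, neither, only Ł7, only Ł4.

In Ł7: at φ = 0, ψ = 0, χ = 1/6 the value is 5/6 — not a tautology.
In Ł4: at φ = 0, ψ = 0, χ = 1/3 the value is 2/3 — not a tautology.

neither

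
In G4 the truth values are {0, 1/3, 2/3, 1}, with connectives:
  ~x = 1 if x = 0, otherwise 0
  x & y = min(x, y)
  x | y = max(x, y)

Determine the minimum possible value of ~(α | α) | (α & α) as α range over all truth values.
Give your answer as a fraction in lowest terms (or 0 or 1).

1/3

Take α = 1/3:
α | α = 1/3 | 1/3 = 1/3
~(α | α) = ~1/3 = 0
α & α = 1/3 & 1/3 = 1/3
~(α | α) | (α & α) = 0 | 1/3 = 1/3
No assignment yields a value below 1/3, so this is the minimum.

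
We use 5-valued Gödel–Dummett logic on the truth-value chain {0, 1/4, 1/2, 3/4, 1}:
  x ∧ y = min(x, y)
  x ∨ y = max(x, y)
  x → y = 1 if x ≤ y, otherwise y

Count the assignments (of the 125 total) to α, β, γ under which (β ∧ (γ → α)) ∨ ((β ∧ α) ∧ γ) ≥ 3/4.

32

value 1: 15 assignments (counts)
value 3/4: 17 assignments (counts)
value 1/2: 22 assignments
value 1/4: 30 assignments
value 0: 41 assignments
So 32 of the 125 assignments meet the threshold.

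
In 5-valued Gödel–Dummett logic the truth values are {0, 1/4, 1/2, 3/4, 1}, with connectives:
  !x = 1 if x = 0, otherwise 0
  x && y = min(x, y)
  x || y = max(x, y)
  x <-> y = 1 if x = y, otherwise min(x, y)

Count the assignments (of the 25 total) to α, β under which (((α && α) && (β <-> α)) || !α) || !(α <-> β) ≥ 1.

10

value 1: 10 assignments (counts)
value 3/4: 3 assignments
value 1/2: 5 assignments
value 1/4: 7 assignments
So 10 of the 25 assignments meet the threshold.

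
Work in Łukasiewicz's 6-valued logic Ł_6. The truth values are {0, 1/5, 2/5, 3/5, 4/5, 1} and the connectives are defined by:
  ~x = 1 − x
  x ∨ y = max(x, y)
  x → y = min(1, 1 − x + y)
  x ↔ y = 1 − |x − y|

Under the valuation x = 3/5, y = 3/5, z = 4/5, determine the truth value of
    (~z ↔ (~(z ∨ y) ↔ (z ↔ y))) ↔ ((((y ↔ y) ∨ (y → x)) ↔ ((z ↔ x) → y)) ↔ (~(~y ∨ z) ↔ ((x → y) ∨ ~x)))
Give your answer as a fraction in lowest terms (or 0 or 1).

3/5

~z = ~4/5 = 1/5
z ∨ y = 4/5 ∨ 3/5 = 4/5
~(z ∨ y) = ~4/5 = 1/5
z ↔ y = 4/5 ↔ 3/5 = 4/5
~(z ∨ y) ↔ (z ↔ y) = 1/5 ↔ 4/5 = 2/5
~z ↔ (~(z ∨ y) ↔ (z ↔ y)) = 1/5 ↔ 2/5 = 4/5
y ↔ y = 3/5 ↔ 3/5 = 1
y → x = 3/5 → 3/5 = 1
(y ↔ y) ∨ (y → x) = 1 ∨ 1 = 1
z ↔ x = 4/5 ↔ 3/5 = 4/5
(z ↔ x) → y = 4/5 → 3/5 = 4/5
((y ↔ y) ∨ (y → x)) ↔ ((z ↔ x) → y) = 1 ↔ 4/5 = 4/5
~y = ~3/5 = 2/5
~y ∨ z = 2/5 ∨ 4/5 = 4/5
~(~y ∨ z) = ~4/5 = 1/5
x → y = 3/5 → 3/5 = 1
~x = ~3/5 = 2/5
(x → y) ∨ ~x = 1 ∨ 2/5 = 1
~(~y ∨ z) ↔ ((x → y) ∨ ~x) = 1/5 ↔ 1 = 1/5
(((y ↔ y) ∨ (y → x)) ↔ ((z ↔ x) → y)) ↔ (~(~y ∨ z) ↔ ((x → y) ∨ ~x)) = 4/5 ↔ 1/5 = 2/5
(~z ↔ (~(z ∨ y) ↔ (z ↔ y))) ↔ ((((y ↔ y) ∨ (y → x)) ↔ ((z ↔ x) → y)) ↔ (~(~y ∨ z) ↔ ((x → y) ∨ ~x))) = 4/5 ↔ 2/5 = 3/5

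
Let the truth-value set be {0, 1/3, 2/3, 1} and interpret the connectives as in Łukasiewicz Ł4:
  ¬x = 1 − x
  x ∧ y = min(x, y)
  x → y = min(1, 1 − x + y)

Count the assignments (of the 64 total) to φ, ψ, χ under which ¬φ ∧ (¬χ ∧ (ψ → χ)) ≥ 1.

value 1: 1 assignment (counts)
value 2/3: 9 assignments
value 1/3: 23 assignments
value 0: 31 assignments
So 1 of the 64 assignments meets the threshold.

1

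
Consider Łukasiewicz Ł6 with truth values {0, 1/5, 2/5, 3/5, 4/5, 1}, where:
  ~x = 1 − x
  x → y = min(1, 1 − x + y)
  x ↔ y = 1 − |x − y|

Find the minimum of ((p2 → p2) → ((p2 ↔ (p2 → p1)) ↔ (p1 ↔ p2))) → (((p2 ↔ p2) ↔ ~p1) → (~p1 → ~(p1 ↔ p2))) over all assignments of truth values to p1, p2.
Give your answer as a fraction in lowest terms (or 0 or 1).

Take p1 = 0, p2 = 1/5:
p2 → p2 = 1/5 → 1/5 = 1
p2 → p1 = 1/5 → 0 = 4/5
p2 ↔ (p2 → p1) = 1/5 ↔ 4/5 = 2/5
p1 ↔ p2 = 0 ↔ 1/5 = 4/5
(p2 ↔ (p2 → p1)) ↔ (p1 ↔ p2) = 2/5 ↔ 4/5 = 3/5
(p2 → p2) → ((p2 ↔ (p2 → p1)) ↔ (p1 ↔ p2)) = 1 → 3/5 = 3/5
p2 ↔ p2 = 1/5 ↔ 1/5 = 1
~p1 = ~0 = 1
(p2 ↔ p2) ↔ ~p1 = 1 ↔ 1 = 1
~p1 = ~0 = 1
p1 ↔ p2 = 0 ↔ 1/5 = 4/5
~(p1 ↔ p2) = ~4/5 = 1/5
~p1 → ~(p1 ↔ p2) = 1 → 1/5 = 1/5
((p2 ↔ p2) ↔ ~p1) → (~p1 → ~(p1 ↔ p2)) = 1 → 1/5 = 1/5
((p2 → p2) → ((p2 ↔ (p2 → p1)) ↔ (p1 ↔ p2))) → (((p2 ↔ p2) ↔ ~p1) → (~p1 → ~(p1 ↔ p2))) = 3/5 → 1/5 = 3/5
No assignment yields a value below 3/5, so this is the minimum.

3/5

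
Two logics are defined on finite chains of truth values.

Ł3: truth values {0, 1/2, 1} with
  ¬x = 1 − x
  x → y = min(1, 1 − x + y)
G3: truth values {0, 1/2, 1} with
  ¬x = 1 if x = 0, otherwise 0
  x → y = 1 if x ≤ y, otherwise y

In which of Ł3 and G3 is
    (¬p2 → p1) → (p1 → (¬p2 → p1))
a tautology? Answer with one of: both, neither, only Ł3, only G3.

both

In Ł3: every assignment gives 1 — tautology.
In G3: every assignment gives 1 — tautology.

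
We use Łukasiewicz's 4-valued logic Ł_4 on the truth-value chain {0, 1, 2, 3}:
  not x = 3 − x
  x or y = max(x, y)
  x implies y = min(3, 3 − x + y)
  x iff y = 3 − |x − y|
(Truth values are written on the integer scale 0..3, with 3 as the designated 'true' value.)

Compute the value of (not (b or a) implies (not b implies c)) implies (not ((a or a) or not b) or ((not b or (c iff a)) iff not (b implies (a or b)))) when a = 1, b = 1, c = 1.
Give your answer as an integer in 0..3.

1

b or a = 1 or 1 = 1
not (b or a) = not 1 = 2
not b = not 1 = 2
not b implies c = 2 implies 1 = 2
not (b or a) implies (not b implies c) = 2 implies 2 = 3
a or a = 1 or 1 = 1
not b = not 1 = 2
(a or a) or not b = 1 or 2 = 2
not ((a or a) or not b) = not 2 = 1
not b = not 1 = 2
c iff a = 1 iff 1 = 3
not b or (c iff a) = 2 or 3 = 3
a or b = 1 or 1 = 1
b implies (a or b) = 1 implies 1 = 3
not (b implies (a or b)) = not 3 = 0
(not b or (c iff a)) iff not (b implies (a or b)) = 3 iff 0 = 0
not ((a or a) or not b) or ((not b or (c iff a)) iff not (b implies (a or b))) = 1 or 0 = 1
(not (b or a) implies (not b implies c)) implies (not ((a or a) or not b) or ((not b or (c iff a)) iff not (b implies (a or b)))) = 3 implies 1 = 1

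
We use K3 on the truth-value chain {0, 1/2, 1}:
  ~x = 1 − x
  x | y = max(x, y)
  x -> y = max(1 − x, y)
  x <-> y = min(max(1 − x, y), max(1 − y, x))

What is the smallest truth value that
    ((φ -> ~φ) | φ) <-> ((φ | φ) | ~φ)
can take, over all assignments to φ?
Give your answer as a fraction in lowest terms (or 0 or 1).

1/2

Take φ = 1/2:
~φ = ~1/2 = 1/2
φ -> ~φ = 1/2 -> 1/2 = 1/2
(φ -> ~φ) | φ = 1/2 | 1/2 = 1/2
φ | φ = 1/2 | 1/2 = 1/2
~φ = ~1/2 = 1/2
(φ | φ) | ~φ = 1/2 | 1/2 = 1/2
((φ -> ~φ) | φ) <-> ((φ | φ) | ~φ) = 1/2 <-> 1/2 = 1/2
No assignment yields a value below 1/2, so this is the minimum.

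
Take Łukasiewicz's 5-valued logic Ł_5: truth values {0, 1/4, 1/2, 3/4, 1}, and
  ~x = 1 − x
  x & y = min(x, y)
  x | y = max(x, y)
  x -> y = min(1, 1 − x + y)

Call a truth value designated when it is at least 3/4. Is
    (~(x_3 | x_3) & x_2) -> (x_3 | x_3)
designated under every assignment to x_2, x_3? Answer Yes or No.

Counterexample: take x_2 = 1/2, x_3 = 0.
x_3 | x_3 = 0 | 0 = 0
~(x_3 | x_3) = ~0 = 1
~(x_3 | x_3) & x_2 = 1 & 1/2 = 1/2
x_3 | x_3 = 0 | 0 = 0
(~(x_3 | x_3) & x_2) -> (x_3 | x_3) = 1/2 -> 0 = 1/2
This gives 1/2, which is below 3/4.

No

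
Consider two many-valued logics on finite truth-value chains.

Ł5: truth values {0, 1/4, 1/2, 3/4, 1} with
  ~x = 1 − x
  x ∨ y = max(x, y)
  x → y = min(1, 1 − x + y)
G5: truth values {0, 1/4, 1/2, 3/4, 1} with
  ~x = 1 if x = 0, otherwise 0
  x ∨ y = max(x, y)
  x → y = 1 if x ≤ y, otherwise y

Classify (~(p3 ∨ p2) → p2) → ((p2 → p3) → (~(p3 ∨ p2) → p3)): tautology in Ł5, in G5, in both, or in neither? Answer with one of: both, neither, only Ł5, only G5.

In Ł5: every assignment gives 1 — tautology.
In G5: every assignment gives 1 — tautology.

both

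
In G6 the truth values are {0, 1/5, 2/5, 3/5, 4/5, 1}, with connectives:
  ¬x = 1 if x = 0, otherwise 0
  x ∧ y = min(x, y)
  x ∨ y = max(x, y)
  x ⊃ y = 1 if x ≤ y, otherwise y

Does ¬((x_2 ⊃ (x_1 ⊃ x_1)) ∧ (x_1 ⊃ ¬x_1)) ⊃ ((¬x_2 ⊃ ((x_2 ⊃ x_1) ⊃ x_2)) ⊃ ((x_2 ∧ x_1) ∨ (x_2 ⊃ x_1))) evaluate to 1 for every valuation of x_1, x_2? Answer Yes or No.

Counterexample: take x_1 = 1/5, x_2 = 2/5.
x_1 ⊃ x_1 = 1/5 ⊃ 1/5 = 1
x_2 ⊃ (x_1 ⊃ x_1) = 2/5 ⊃ 1 = 1
¬x_1 = ¬1/5 = 0
x_1 ⊃ ¬x_1 = 1/5 ⊃ 0 = 0
(x_2 ⊃ (x_1 ⊃ x_1)) ∧ (x_1 ⊃ ¬x_1) = 1 ∧ 0 = 0
¬((x_2 ⊃ (x_1 ⊃ x_1)) ∧ (x_1 ⊃ ¬x_1)) = ¬0 = 1
¬x_2 = ¬2/5 = 0
x_2 ⊃ x_1 = 2/5 ⊃ 1/5 = 1/5
(x_2 ⊃ x_1) ⊃ x_2 = 1/5 ⊃ 2/5 = 1
¬x_2 ⊃ ((x_2 ⊃ x_1) ⊃ x_2) = 0 ⊃ 1 = 1
x_2 ∧ x_1 = 2/5 ∧ 1/5 = 1/5
x_2 ⊃ x_1 = 2/5 ⊃ 1/5 = 1/5
(x_2 ∧ x_1) ∨ (x_2 ⊃ x_1) = 1/5 ∨ 1/5 = 1/5
(¬x_2 ⊃ ((x_2 ⊃ x_1) ⊃ x_2)) ⊃ ((x_2 ∧ x_1) ∨ (x_2 ⊃ x_1)) = 1 ⊃ 1/5 = 1/5
¬((x_2 ⊃ (x_1 ⊃ x_1)) ∧ (x_1 ⊃ ¬x_1)) ⊃ ((¬x_2 ⊃ ((x_2 ⊃ x_1) ⊃ x_2)) ⊃ ((x_2 ∧ x_1) ∨ (x_2 ⊃ x_1))) = 1 ⊃ 1/5 = 1/5
This gives 1/5 ≠ 1.

No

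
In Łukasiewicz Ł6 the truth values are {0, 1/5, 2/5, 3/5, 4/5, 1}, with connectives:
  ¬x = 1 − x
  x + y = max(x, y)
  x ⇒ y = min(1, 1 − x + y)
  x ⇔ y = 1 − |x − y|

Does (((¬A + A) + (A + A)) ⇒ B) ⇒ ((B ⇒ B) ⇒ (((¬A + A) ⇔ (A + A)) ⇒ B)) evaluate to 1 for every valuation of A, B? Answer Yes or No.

No

Counterexample: take A = 2/5, B = 0.
¬A = ¬2/5 = 3/5
¬A + A = 3/5 + 2/5 = 3/5
A + A = 2/5 + 2/5 = 2/5
(¬A + A) + (A + A) = 3/5 + 2/5 = 3/5
((¬A + A) + (A + A)) ⇒ B = 3/5 ⇒ 0 = 2/5
B ⇒ B = 0 ⇒ 0 = 1
¬A = ¬2/5 = 3/5
¬A + A = 3/5 + 2/5 = 3/5
A + A = 2/5 + 2/5 = 2/5
(¬A + A) ⇔ (A + A) = 3/5 ⇔ 2/5 = 4/5
((¬A + A) ⇔ (A + A)) ⇒ B = 4/5 ⇒ 0 = 1/5
(B ⇒ B) ⇒ (((¬A + A) ⇔ (A + A)) ⇒ B) = 1 ⇒ 1/5 = 1/5
(((¬A + A) + (A + A)) ⇒ B) ⇒ ((B ⇒ B) ⇒ (((¬A + A) ⇔ (A + A)) ⇒ B)) = 2/5 ⇒ 1/5 = 4/5
This gives 4/5 ≠ 1.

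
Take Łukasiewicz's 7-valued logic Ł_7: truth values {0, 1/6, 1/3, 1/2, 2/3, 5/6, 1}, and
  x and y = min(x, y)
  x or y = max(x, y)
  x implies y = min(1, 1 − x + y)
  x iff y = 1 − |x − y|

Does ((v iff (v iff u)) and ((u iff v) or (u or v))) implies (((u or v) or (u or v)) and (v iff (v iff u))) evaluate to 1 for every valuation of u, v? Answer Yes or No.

No

Counterexample: take u = 0, v = 1/6.
v iff u = 1/6 iff 0 = 5/6
v iff (v iff u) = 1/6 iff 5/6 = 1/3
u iff v = 0 iff 1/6 = 5/6
u or v = 0 or 1/6 = 1/6
(u iff v) or (u or v) = 5/6 or 1/6 = 5/6
(v iff (v iff u)) and ((u iff v) or (u or v)) = 1/3 and 5/6 = 1/3
u or v = 0 or 1/6 = 1/6
u or v = 0 or 1/6 = 1/6
(u or v) or (u or v) = 1/6 or 1/6 = 1/6
v iff u = 1/6 iff 0 = 5/6
v iff (v iff u) = 1/6 iff 5/6 = 1/3
((u or v) or (u or v)) and (v iff (v iff u)) = 1/6 and 1/3 = 1/6
((v iff (v iff u)) and ((u iff v) or (u or v))) implies (((u or v) or (u or v)) and (v iff (v iff u))) = 1/3 implies 1/6 = 5/6
This gives 5/6 ≠ 1.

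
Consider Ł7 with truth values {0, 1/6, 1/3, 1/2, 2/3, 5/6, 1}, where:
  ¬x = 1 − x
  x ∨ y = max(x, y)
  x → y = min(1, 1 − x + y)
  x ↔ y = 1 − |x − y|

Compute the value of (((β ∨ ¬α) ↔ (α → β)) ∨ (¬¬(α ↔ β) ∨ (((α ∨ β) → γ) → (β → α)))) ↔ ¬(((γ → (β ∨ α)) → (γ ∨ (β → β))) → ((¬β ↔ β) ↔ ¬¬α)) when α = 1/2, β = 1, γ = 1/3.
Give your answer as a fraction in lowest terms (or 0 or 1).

¬α = ¬1/2 = 1/2
β ∨ ¬α = 1 ∨ 1/2 = 1
α → β = 1/2 → 1 = 1
(β ∨ ¬α) ↔ (α → β) = 1 ↔ 1 = 1
α ↔ β = 1/2 ↔ 1 = 1/2
¬(α ↔ β) = ¬1/2 = 1/2
¬¬(α ↔ β) = ¬1/2 = 1/2
α ∨ β = 1/2 ∨ 1 = 1
(α ∨ β) → γ = 1 → 1/3 = 1/3
β → α = 1 → 1/2 = 1/2
((α ∨ β) → γ) → (β → α) = 1/3 → 1/2 = 1
¬¬(α ↔ β) ∨ (((α ∨ β) → γ) → (β → α)) = 1/2 ∨ 1 = 1
((β ∨ ¬α) ↔ (α → β)) ∨ (¬¬(α ↔ β) ∨ (((α ∨ β) → γ) → (β → α))) = 1 ∨ 1 = 1
β ∨ α = 1 ∨ 1/2 = 1
γ → (β ∨ α) = 1/3 → 1 = 1
β → β = 1 → 1 = 1
γ ∨ (β → β) = 1/3 ∨ 1 = 1
(γ → (β ∨ α)) → (γ ∨ (β → β)) = 1 → 1 = 1
¬β = ¬1 = 0
¬β ↔ β = 0 ↔ 1 = 0
¬α = ¬1/2 = 1/2
¬¬α = ¬1/2 = 1/2
(¬β ↔ β) ↔ ¬¬α = 0 ↔ 1/2 = 1/2
((γ → (β ∨ α)) → (γ ∨ (β → β))) → ((¬β ↔ β) ↔ ¬¬α) = 1 → 1/2 = 1/2
¬(((γ → (β ∨ α)) → (γ ∨ (β → β))) → ((¬β ↔ β) ↔ ¬¬α)) = ¬1/2 = 1/2
(((β ∨ ¬α) ↔ (α → β)) ∨ (¬¬(α ↔ β) ∨ (((α ∨ β) → γ) → (β → α)))) ↔ ¬(((γ → (β ∨ α)) → (γ ∨ (β → β))) → ((¬β ↔ β) ↔ ¬¬α)) = 1 ↔ 1/2 = 1/2

1/2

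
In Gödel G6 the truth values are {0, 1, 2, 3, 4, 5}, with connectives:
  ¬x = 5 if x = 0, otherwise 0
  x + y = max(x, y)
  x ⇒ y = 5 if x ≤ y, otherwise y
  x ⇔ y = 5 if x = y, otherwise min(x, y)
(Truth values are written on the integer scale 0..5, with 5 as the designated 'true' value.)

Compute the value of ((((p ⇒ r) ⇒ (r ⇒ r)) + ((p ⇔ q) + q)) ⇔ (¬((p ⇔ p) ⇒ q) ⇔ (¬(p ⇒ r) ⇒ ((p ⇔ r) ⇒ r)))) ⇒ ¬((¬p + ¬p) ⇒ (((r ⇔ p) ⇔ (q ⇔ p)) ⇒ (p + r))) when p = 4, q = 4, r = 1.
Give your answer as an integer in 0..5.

5

p ⇒ r = 4 ⇒ 1 = 1
r ⇒ r = 1 ⇒ 1 = 5
(p ⇒ r) ⇒ (r ⇒ r) = 1 ⇒ 5 = 5
p ⇔ q = 4 ⇔ 4 = 5
(p ⇔ q) + q = 5 + 4 = 5
((p ⇒ r) ⇒ (r ⇒ r)) + ((p ⇔ q) + q) = 5 + 5 = 5
p ⇔ p = 4 ⇔ 4 = 5
(p ⇔ p) ⇒ q = 5 ⇒ 4 = 4
¬((p ⇔ p) ⇒ q) = ¬4 = 0
p ⇒ r = 4 ⇒ 1 = 1
¬(p ⇒ r) = ¬1 = 0
p ⇔ r = 4 ⇔ 1 = 1
(p ⇔ r) ⇒ r = 1 ⇒ 1 = 5
¬(p ⇒ r) ⇒ ((p ⇔ r) ⇒ r) = 0 ⇒ 5 = 5
¬((p ⇔ p) ⇒ q) ⇔ (¬(p ⇒ r) ⇒ ((p ⇔ r) ⇒ r)) = 0 ⇔ 5 = 0
(((p ⇒ r) ⇒ (r ⇒ r)) + ((p ⇔ q) + q)) ⇔ (¬((p ⇔ p) ⇒ q) ⇔ (¬(p ⇒ r) ⇒ ((p ⇔ r) ⇒ r))) = 5 ⇔ 0 = 0
¬p = ¬4 = 0
¬p = ¬4 = 0
¬p + ¬p = 0 + 0 = 0
r ⇔ p = 1 ⇔ 4 = 1
q ⇔ p = 4 ⇔ 4 = 5
(r ⇔ p) ⇔ (q ⇔ p) = 1 ⇔ 5 = 1
p + r = 4 + 1 = 4
((r ⇔ p) ⇔ (q ⇔ p)) ⇒ (p + r) = 1 ⇒ 4 = 5
(¬p + ¬p) ⇒ (((r ⇔ p) ⇔ (q ⇔ p)) ⇒ (p + r)) = 0 ⇒ 5 = 5
¬((¬p + ¬p) ⇒ (((r ⇔ p) ⇔ (q ⇔ p)) ⇒ (p + r))) = ¬5 = 0
((((p ⇒ r) ⇒ (r ⇒ r)) + ((p ⇔ q) + q)) ⇔ (¬((p ⇔ p) ⇒ q) ⇔ (¬(p ⇒ r) ⇒ ((p ⇔ r) ⇒ r)))) ⇒ ¬((¬p + ¬p) ⇒ (((r ⇔ p) ⇔ (q ⇔ p)) ⇒ (p + r))) = 0 ⇒ 0 = 5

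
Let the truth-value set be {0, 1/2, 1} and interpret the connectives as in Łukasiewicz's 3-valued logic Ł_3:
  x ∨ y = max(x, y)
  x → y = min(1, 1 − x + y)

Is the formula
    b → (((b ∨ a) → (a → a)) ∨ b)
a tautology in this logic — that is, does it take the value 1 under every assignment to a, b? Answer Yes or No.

a = 0, b = 0 ↦ 1
a = 0, b = 1/2 ↦ 1
a = 0, b = 1 ↦ 1
a = 1/2, b = 0 ↦ 1
a = 1/2, b = 1/2 ↦ 1
a = 1/2, b = 1 ↦ 1
a = 1, b = 0 ↦ 1
a = 1, b = 1/2 ↦ 1
a = 1, b = 1 ↦ 1
Every assignment gives a value ≥ 1.

Yes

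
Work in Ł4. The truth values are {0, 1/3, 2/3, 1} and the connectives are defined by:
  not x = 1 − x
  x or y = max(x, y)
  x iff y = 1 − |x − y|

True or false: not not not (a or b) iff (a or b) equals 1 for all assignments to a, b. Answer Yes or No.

Counterexample: take a = 0, b = 0.
a or b = 0 or 0 = 0
not (a or b) = not 0 = 1
not not (a or b) = not 1 = 0
not not not (a or b) = not 0 = 1
a or b = 0 or 0 = 0
not not not (a or b) iff (a or b) = 1 iff 0 = 0
This gives 0 ≠ 1.

No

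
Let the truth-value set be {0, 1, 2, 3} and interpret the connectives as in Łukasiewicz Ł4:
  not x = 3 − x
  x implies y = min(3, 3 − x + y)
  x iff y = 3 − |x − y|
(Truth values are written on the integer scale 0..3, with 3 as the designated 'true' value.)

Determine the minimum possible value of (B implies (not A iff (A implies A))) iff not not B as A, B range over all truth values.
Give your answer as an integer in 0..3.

Take A = 0, B = 0:
not A = not 0 = 3
A implies A = 0 implies 0 = 3
not A iff (A implies A) = 3 iff 3 = 3
B implies (not A iff (A implies A)) = 0 implies 3 = 3
not B = not 0 = 3
not not B = not 3 = 0
(B implies (not A iff (A implies A))) iff not not B = 3 iff 0 = 0
No assignment yields a value below 0, so this is the minimum.

0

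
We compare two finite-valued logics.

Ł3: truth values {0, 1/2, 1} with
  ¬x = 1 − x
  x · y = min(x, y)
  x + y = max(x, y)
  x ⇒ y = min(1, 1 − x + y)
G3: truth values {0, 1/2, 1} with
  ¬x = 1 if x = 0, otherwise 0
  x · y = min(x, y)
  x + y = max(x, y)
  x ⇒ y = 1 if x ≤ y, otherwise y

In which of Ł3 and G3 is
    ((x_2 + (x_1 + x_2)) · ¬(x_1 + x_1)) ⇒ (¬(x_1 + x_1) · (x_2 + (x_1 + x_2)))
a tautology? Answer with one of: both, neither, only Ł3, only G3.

In Ł3: every assignment gives 1 — tautology.
In G3: every assignment gives 1 — tautology.

both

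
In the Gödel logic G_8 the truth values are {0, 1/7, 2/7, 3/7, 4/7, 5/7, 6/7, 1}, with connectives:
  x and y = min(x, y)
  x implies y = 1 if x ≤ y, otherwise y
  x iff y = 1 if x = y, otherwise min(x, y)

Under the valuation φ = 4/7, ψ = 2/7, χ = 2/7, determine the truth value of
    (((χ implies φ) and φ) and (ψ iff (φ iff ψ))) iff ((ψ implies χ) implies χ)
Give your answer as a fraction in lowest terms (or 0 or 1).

χ implies φ = 2/7 implies 4/7 = 1
(χ implies φ) and φ = 1 and 4/7 = 4/7
φ iff ψ = 4/7 iff 2/7 = 2/7
ψ iff (φ iff ψ) = 2/7 iff 2/7 = 1
((χ implies φ) and φ) and (ψ iff (φ iff ψ)) = 4/7 and 1 = 4/7
ψ implies χ = 2/7 implies 2/7 = 1
(ψ implies χ) implies χ = 1 implies 2/7 = 2/7
(((χ implies φ) and φ) and (ψ iff (φ iff ψ))) iff ((ψ implies χ) implies χ) = 4/7 iff 2/7 = 2/7

2/7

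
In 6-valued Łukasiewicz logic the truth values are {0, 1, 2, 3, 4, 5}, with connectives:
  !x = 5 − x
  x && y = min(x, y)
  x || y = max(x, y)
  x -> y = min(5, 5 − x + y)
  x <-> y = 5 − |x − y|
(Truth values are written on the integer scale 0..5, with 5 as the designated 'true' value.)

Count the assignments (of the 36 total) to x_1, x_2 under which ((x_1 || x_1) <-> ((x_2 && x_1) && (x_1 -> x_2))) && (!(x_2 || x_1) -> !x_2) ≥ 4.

26

value 5: 21 assignments (counts)
value 4: 5 assignments (counts)
value 3: 4 assignments
value 2: 3 assignments
value 1: 2 assignments
value 0: 1 assignment
So 26 of the 36 assignments meet the threshold.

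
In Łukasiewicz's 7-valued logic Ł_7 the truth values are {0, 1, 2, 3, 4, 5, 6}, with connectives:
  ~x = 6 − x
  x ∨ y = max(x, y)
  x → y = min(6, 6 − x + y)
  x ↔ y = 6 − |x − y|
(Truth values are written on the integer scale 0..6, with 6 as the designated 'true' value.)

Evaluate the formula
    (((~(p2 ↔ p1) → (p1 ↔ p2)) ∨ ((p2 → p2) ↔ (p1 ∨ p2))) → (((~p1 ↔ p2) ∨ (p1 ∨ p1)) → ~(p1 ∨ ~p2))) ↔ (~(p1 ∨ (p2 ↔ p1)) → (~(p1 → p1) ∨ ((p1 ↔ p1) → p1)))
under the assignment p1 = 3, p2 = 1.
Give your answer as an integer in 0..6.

p2 ↔ p1 = 1 ↔ 3 = 4
~(p2 ↔ p1) = ~4 = 2
p1 ↔ p2 = 3 ↔ 1 = 4
~(p2 ↔ p1) → (p1 ↔ p2) = 2 → 4 = 6
p2 → p2 = 1 → 1 = 6
p1 ∨ p2 = 3 ∨ 1 = 3
(p2 → p2) ↔ (p1 ∨ p2) = 6 ↔ 3 = 3
(~(p2 ↔ p1) → (p1 ↔ p2)) ∨ ((p2 → p2) ↔ (p1 ∨ p2)) = 6 ∨ 3 = 6
~p1 = ~3 = 3
~p1 ↔ p2 = 3 ↔ 1 = 4
p1 ∨ p1 = 3 ∨ 3 = 3
(~p1 ↔ p2) ∨ (p1 ∨ p1) = 4 ∨ 3 = 4
~p2 = ~1 = 5
p1 ∨ ~p2 = 3 ∨ 5 = 5
~(p1 ∨ ~p2) = ~5 = 1
((~p1 ↔ p2) ∨ (p1 ∨ p1)) → ~(p1 ∨ ~p2) = 4 → 1 = 3
((~(p2 ↔ p1) → (p1 ↔ p2)) ∨ ((p2 → p2) ↔ (p1 ∨ p2))) → (((~p1 ↔ p2) ∨ (p1 ∨ p1)) → ~(p1 ∨ ~p2)) = 6 → 3 = 3
p2 ↔ p1 = 1 ↔ 3 = 4
p1 ∨ (p2 ↔ p1) = 3 ∨ 4 = 4
~(p1 ∨ (p2 ↔ p1)) = ~4 = 2
p1 → p1 = 3 → 3 = 6
~(p1 → p1) = ~6 = 0
p1 ↔ p1 = 3 ↔ 3 = 6
(p1 ↔ p1) → p1 = 6 → 3 = 3
~(p1 → p1) ∨ ((p1 ↔ p1) → p1) = 0 ∨ 3 = 3
~(p1 ∨ (p2 ↔ p1)) → (~(p1 → p1) ∨ ((p1 ↔ p1) → p1)) = 2 → 3 = 6
(((~(p2 ↔ p1) → (p1 ↔ p2)) ∨ ((p2 → p2) ↔ (p1 ∨ p2))) → (((~p1 ↔ p2) ∨ (p1 ∨ p1)) → ~(p1 ∨ ~p2))) ↔ (~(p1 ∨ (p2 ↔ p1)) → (~(p1 → p1) ∨ ((p1 ↔ p1) → p1))) = 3 ↔ 6 = 3

3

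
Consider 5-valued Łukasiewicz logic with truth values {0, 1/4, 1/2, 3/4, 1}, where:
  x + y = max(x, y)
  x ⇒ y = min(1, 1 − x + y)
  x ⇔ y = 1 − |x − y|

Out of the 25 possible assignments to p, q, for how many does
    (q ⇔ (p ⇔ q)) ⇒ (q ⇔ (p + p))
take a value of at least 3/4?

20

value 1: 15 assignments (counts)
value 3/4: 5 assignments (counts)
value 1/2: 3 assignments
value 1/4: 1 assignment
value 0: 1 assignment
So 20 of the 25 assignments meet the threshold.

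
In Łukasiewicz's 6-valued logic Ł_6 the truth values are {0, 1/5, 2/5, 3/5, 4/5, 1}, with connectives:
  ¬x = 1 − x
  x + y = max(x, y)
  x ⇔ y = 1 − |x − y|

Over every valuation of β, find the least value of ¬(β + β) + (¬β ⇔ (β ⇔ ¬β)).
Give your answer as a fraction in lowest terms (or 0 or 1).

Take β = 3/5:
β + β = 3/5 + 3/5 = 3/5
¬(β + β) = ¬3/5 = 2/5
¬β = ¬3/5 = 2/5
¬β = ¬3/5 = 2/5
β ⇔ ¬β = 3/5 ⇔ 2/5 = 4/5
¬β ⇔ (β ⇔ ¬β) = 2/5 ⇔ 4/5 = 3/5
¬(β + β) + (¬β ⇔ (β ⇔ ¬β)) = 2/5 + 3/5 = 3/5
No assignment yields a value below 3/5, so this is the minimum.

3/5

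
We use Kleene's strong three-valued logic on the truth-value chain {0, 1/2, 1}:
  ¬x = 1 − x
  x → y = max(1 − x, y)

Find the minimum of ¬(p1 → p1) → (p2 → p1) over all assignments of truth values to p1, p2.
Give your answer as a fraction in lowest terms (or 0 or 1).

1/2

Take p1 = 1/2, p2 = 1/2:
p1 → p1 = 1/2 → 1/2 = 1/2
¬(p1 → p1) = ¬1/2 = 1/2
p2 → p1 = 1/2 → 1/2 = 1/2
¬(p1 → p1) → (p2 → p1) = 1/2 → 1/2 = 1/2
No assignment yields a value below 1/2, so this is the minimum.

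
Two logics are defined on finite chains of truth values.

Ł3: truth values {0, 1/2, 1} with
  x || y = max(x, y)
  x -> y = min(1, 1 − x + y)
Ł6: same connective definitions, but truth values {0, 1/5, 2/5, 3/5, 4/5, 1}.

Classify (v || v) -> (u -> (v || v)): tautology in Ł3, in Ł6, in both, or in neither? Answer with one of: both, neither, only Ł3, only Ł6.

both

In Ł3: every assignment gives 1 — tautology.
In Ł6: every assignment gives 1 — tautology.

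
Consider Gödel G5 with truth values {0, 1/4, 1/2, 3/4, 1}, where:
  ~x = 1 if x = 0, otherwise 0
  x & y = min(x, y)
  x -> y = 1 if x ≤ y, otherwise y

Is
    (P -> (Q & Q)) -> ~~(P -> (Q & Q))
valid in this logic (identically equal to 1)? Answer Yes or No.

Yes

At P = 3/4, Q = 3/4, for instance:
Q & Q = 3/4 & 3/4 = 3/4
P -> (Q & Q) = 3/4 -> 3/4 = 1
~(P -> (Q & Q)) = ~1 = 0
~~(P -> (Q & Q)) = ~0 = 1
(P -> (Q & Q)) -> ~~(P -> (Q & Q)) = 1 -> 1 = 1
and checking the remaining 24 assignments likewise gives ≥ 1 in every case.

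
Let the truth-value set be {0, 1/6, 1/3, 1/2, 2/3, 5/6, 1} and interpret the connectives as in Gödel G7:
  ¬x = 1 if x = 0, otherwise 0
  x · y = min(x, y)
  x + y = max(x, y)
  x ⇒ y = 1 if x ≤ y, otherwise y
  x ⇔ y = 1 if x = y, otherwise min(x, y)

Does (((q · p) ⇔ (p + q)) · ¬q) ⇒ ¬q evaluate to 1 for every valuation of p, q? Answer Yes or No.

At p = 1/6, q = 1/3, for instance:
q · p = 1/3 · 1/6 = 1/6
p + q = 1/6 + 1/3 = 1/3
(q · p) ⇔ (p + q) = 1/6 ⇔ 1/3 = 1/6
¬q = ¬1/3 = 0
((q · p) ⇔ (p + q)) · ¬q = 1/6 · 0 = 0
(((q · p) ⇔ (p + q)) · ¬q) ⇒ ¬q = 0 ⇒ 0 = 1
and checking the remaining 48 assignments likewise gives ≥ 1 in every case.

Yes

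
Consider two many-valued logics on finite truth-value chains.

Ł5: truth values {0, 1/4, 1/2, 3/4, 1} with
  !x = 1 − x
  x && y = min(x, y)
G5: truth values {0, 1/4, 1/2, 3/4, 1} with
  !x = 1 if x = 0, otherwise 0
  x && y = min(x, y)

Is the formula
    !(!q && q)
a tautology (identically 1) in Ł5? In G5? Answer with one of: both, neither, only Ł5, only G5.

only G5

In Ł5: at q = 1/4 the value is 3/4 — not a tautology.
In G5: every assignment gives 1 — tautology.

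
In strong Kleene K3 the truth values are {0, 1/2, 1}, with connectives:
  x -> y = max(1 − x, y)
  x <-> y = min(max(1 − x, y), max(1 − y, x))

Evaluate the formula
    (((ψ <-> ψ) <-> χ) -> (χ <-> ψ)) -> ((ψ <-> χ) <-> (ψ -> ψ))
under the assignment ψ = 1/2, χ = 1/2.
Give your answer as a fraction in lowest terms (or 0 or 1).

1/2

ψ <-> ψ = 1/2 <-> 1/2 = 1/2
(ψ <-> ψ) <-> χ = 1/2 <-> 1/2 = 1/2
χ <-> ψ = 1/2 <-> 1/2 = 1/2
((ψ <-> ψ) <-> χ) -> (χ <-> ψ) = 1/2 -> 1/2 = 1/2
ψ <-> χ = 1/2 <-> 1/2 = 1/2
ψ -> ψ = 1/2 -> 1/2 = 1/2
(ψ <-> χ) <-> (ψ -> ψ) = 1/2 <-> 1/2 = 1/2
(((ψ <-> ψ) <-> χ) -> (χ <-> ψ)) -> ((ψ <-> χ) <-> (ψ -> ψ)) = 1/2 -> 1/2 = 1/2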